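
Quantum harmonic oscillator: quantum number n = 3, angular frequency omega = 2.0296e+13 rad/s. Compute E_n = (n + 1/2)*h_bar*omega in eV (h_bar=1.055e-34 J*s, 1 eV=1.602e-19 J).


E = (n + 1/2) * h_bar * omega
= (3 + 0.5) * 1.055e-34 * 2.0296e+13
= 3.5 * 2.1412e-21
= 7.4943e-21 J
= 0.0468 eV

0.0468


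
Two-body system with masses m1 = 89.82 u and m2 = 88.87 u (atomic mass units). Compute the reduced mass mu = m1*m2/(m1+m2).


mu = m1 * m2 / (m1 + m2)
= 89.82 * 88.87 / (89.82 + 88.87)
= 7982.3034 / 178.69
= 44.6712 u

44.6712


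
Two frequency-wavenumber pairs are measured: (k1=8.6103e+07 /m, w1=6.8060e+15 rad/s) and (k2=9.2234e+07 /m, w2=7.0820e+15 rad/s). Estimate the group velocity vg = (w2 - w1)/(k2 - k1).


vg = (w2 - w1) / (k2 - k1)
= (7.0820e+15 - 6.8060e+15) / (9.2234e+07 - 8.6103e+07)
= 2.7600e+14 / 6.1310e+06
= 4.5017e+07 m/s

4.5017e+07


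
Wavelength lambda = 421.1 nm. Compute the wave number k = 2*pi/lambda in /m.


k = 2 * pi / lambda
= 6.2832 / (421.1e-9)
= 6.2832 / 4.2110e-07
= 1.4921e+07 /m

1.4921e+07


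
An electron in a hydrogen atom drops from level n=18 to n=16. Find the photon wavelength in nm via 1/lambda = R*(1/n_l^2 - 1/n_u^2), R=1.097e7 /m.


1/lambda = R * (1/n_l^2 - 1/n_u^2)
= 1.097e7 * (1/16^2 - 1/18^2)
= 1.097e7 * (0.003906 - 0.003086)
= 1.097e7 * 0.00082
= 8.9935e+03 /m
lambda = 1 / 8.9935e+03 = 111190.9486 nm

111190.9486


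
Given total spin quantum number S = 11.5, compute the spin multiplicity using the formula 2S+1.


Spin multiplicity = 2S + 1
= 2 * 11.5 + 1
= 23.0 + 1
= 24

24


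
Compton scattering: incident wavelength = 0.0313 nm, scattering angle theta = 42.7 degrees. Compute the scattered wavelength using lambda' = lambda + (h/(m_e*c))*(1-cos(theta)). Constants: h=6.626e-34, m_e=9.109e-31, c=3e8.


Compton wavelength: h/(m_e*c) = 2.4247e-12 m
d_lambda = 2.4247e-12 * (1 - cos(42.7 deg))
= 2.4247e-12 * 0.265085
= 6.4275e-13 m = 0.000643 nm
lambda' = 0.0313 + 0.000643
= 0.031943 nm

0.031943


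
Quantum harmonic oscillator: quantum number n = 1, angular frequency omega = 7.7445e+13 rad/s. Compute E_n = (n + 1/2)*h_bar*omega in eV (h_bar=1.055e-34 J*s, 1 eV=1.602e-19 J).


E = (n + 1/2) * h_bar * omega
= (1 + 0.5) * 1.055e-34 * 7.7445e+13
= 1.5 * 8.1704e-21
= 1.2256e-20 J
= 0.0765 eV

0.0765


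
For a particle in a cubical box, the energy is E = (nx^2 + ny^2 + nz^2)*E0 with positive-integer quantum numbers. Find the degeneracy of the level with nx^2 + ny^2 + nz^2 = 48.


Enumerate all (nx, ny, nz) with nx^2 + ny^2 + nz^2 = 48:
(4,4,4)
Total degeneracy = 1

1


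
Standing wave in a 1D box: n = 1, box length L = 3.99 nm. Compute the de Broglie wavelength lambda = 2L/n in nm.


lambda = 2L / n
= 2 * 3.99 / 1
= 7.98 / 1
= 7.98 nm

7.98


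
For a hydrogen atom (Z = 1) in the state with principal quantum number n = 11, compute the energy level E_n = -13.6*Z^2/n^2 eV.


E_n = -13.6 * Z^2 / n^2
= -13.6 * 1^2 / 11^2
= -13.6 * 1 / 121
= -0.1124 eV

-0.1124


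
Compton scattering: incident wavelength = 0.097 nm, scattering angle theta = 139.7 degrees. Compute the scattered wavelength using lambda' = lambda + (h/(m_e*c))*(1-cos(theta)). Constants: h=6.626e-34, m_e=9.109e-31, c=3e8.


Compton wavelength: h/(m_e*c) = 2.4247e-12 m
d_lambda = 2.4247e-12 * (1 - cos(139.7 deg))
= 2.4247e-12 * 1.762668
= 4.2740e-12 m = 0.004274 nm
lambda' = 0.097 + 0.004274
= 0.101274 nm

0.101274


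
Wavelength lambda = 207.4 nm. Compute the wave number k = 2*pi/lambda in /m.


k = 2 * pi / lambda
= 6.2832 / (207.4e-9)
= 6.2832 / 2.0740e-07
= 3.0295e+07 /m

3.0295e+07


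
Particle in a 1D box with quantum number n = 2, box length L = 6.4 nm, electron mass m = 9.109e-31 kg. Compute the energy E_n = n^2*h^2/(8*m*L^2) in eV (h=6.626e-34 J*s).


E = n^2 * h^2 / (8 * m * L^2)
= 2^2 * (6.626e-34)^2 / (8 * 9.109e-31 * (6.4e-9)^2)
= 4 * 4.3904e-67 / (8 * 9.109e-31 * 4.0960e-17)
= 5.8836e-21 J
= 0.0367 eV

0.0367


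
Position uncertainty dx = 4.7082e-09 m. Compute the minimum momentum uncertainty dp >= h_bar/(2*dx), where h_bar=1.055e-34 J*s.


dp = h_bar / (2 * dx)
= 1.055e-34 / (2 * 4.7082e-09)
= 1.055e-34 / 9.4164e-09
= 1.1204e-26 kg*m/s

1.1204e-26


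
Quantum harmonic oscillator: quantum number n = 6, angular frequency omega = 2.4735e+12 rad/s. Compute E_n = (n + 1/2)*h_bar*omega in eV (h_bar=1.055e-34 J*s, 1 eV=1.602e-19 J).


E = (n + 1/2) * h_bar * omega
= (6 + 0.5) * 1.055e-34 * 2.4735e+12
= 6.5 * 2.6095e-22
= 1.6962e-21 J
= 0.0106 eV

0.0106


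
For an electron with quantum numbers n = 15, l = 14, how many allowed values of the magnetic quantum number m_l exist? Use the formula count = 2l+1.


m_l ranges from -l to +l in integer steps
So m_l goes from -14 to +14
Count = 2l + 1 = 2*14 + 1
= 29

29


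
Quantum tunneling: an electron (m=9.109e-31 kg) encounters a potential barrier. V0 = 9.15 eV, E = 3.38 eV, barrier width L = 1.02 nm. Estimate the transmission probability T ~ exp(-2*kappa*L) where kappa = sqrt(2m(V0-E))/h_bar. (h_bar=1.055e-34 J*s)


V0 - E = 5.77 eV = 9.2435e-19 J
kappa = sqrt(2 * m * (V0-E)) / h_bar
= sqrt(2 * 9.109e-31 * 9.2435e-19) / 1.055e-34
= 1.2300e+10 /m
2*kappa*L = 2 * 1.2300e+10 * 1.02e-9
= 25.0927
T = exp(-25.0927) = 1.265853e-11

1.265853e-11


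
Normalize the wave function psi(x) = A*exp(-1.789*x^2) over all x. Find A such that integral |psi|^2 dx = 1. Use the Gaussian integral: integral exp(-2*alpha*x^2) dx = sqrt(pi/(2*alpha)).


integral |psi|^2 dx = A^2 * sqrt(pi/(2*alpha)) = 1
A^2 = sqrt(2*alpha/pi)
= sqrt(2 * 1.789 / pi)
= 1.067199
A = sqrt(1.067199)
= 1.0331

1.0331


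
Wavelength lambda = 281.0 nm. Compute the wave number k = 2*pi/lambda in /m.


k = 2 * pi / lambda
= 6.2832 / (281.0e-9)
= 6.2832 / 2.8100e-07
= 2.2360e+07 /m

2.2360e+07


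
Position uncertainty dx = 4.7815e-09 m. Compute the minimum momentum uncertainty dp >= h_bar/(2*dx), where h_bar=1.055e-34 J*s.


dp = h_bar / (2 * dx)
= 1.055e-34 / (2 * 4.7815e-09)
= 1.055e-34 / 9.5630e-09
= 1.1032e-26 kg*m/s

1.1032e-26


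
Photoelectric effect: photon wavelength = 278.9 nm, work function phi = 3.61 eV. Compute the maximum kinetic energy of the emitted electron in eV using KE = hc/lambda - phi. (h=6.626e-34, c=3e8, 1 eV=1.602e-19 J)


E_photon = hc / lambda
= (6.626e-34)(3e8) / (278.9e-9)
= 7.1273e-19 J
= 4.449 eV
KE = E_photon - phi
= 4.449 - 3.61
= 0.839 eV

0.839


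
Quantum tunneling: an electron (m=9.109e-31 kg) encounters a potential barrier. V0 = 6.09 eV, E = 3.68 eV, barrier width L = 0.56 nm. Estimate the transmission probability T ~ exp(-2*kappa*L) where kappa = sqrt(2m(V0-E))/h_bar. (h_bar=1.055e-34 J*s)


V0 - E = 2.41 eV = 3.8608e-19 J
kappa = sqrt(2 * m * (V0-E)) / h_bar
= sqrt(2 * 9.109e-31 * 3.8608e-19) / 1.055e-34
= 7.9495e+09 /m
2*kappa*L = 2 * 7.9495e+09 * 0.56e-9
= 8.9034
T = exp(-8.9034) = 1.359265e-04

1.359265e-04


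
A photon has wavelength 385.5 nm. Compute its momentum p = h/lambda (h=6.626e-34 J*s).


p = h / lambda
= 6.626e-34 / (385.5e-9)
= 6.626e-34 / 3.8550e-07
= 1.7188e-27 kg*m/s

1.7188e-27


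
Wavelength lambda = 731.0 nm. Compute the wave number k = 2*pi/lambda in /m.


k = 2 * pi / lambda
= 6.2832 / (731.0e-9)
= 6.2832 / 7.3100e-07
= 8.5953e+06 /m

8.5953e+06


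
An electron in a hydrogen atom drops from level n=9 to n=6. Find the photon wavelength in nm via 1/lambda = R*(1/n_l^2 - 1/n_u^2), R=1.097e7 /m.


1/lambda = R * (1/n_l^2 - 1/n_u^2)
= 1.097e7 * (1/6^2 - 1/9^2)
= 1.097e7 * (0.027778 - 0.012346)
= 1.097e7 * 0.015432
= 1.6929e+05 /m
lambda = 1 / 1.6929e+05 = 5907.0191 nm

5907.0191


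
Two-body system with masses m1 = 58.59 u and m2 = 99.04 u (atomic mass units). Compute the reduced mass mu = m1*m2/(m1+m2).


mu = m1 * m2 / (m1 + m2)
= 58.59 * 99.04 / (58.59 + 99.04)
= 5802.7536 / 157.63
= 36.8125 u

36.8125


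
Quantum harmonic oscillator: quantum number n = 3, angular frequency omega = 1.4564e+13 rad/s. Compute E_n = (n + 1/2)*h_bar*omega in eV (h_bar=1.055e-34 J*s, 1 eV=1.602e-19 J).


E = (n + 1/2) * h_bar * omega
= (3 + 0.5) * 1.055e-34 * 1.4564e+13
= 3.5 * 1.5365e-21
= 5.3778e-21 J
= 0.0336 eV

0.0336


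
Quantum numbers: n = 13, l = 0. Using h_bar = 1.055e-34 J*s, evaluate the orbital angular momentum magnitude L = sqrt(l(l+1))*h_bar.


L = sqrt(l*(l+1)) * h_bar
= sqrt(0 * 1) * 1.055e-34
= sqrt(0) * 1.055e-34
= 0.0 * 1.055e-34
= 0.0000e+00 J*s

0.0000e+00


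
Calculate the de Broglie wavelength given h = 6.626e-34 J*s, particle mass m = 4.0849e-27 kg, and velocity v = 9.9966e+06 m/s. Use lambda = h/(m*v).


lambda = h / (m * v)
= 6.626e-34 / (4.0849e-27 * 9.9966e+06)
= 6.626e-34 / 4.0835e-20
= 1.6226e-14 m

1.6226e-14


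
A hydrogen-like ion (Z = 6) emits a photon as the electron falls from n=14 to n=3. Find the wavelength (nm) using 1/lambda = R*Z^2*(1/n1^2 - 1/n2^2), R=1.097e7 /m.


1/lambda = R * Z^2 * (1/n1^2 - 1/n2^2)
= 1.097e7 * 6^2 * (1/3^2 - 1/14^2)
= 1.097e7 * 36 * (0.111111 - 0.005102)
= 4.1865e+07 /m
lambda = 1 / 4.1865e+07
= 23.8862 nm

23.8862


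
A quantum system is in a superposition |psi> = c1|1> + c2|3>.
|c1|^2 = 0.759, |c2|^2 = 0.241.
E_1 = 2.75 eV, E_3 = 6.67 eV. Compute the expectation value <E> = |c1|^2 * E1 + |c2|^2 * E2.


<E> = |c1|^2 * E1 + |c2|^2 * E2
= 0.759 * 2.75 + 0.241 * 6.67
= 2.0873 + 1.6075
= 3.6947 eV

3.6947


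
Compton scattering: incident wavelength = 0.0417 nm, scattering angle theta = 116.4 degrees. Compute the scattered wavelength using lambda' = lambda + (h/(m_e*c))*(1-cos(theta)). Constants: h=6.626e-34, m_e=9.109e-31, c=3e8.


Compton wavelength: h/(m_e*c) = 2.4247e-12 m
d_lambda = 2.4247e-12 * (1 - cos(116.4 deg))
= 2.4247e-12 * 1.444635
= 3.5028e-12 m = 0.003503 nm
lambda' = 0.0417 + 0.003503
= 0.045203 nm

0.045203


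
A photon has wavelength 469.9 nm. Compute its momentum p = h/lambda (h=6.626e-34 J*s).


p = h / lambda
= 6.626e-34 / (469.9e-9)
= 6.626e-34 / 4.6990e-07
= 1.4101e-27 kg*m/s

1.4101e-27


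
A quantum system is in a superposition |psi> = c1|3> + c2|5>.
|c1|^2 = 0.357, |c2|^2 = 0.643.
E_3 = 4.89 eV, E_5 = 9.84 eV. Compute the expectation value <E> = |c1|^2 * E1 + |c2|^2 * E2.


<E> = |c1|^2 * E1 + |c2|^2 * E2
= 0.357 * 4.89 + 0.643 * 9.84
= 1.7457 + 6.3271
= 8.0728 eV

8.0728


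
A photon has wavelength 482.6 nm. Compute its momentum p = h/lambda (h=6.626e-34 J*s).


p = h / lambda
= 6.626e-34 / (482.6e-9)
= 6.626e-34 / 4.8260e-07
= 1.3730e-27 kg*m/s

1.3730e-27


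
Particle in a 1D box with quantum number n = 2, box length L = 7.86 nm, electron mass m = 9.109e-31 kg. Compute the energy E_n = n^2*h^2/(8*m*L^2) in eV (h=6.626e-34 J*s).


E = n^2 * h^2 / (8 * m * L^2)
= 2^2 * (6.626e-34)^2 / (8 * 9.109e-31 * (7.86e-9)^2)
= 4 * 4.3904e-67 / (8 * 9.109e-31 * 6.1780e-17)
= 3.9008e-21 J
= 0.0243 eV

0.0243


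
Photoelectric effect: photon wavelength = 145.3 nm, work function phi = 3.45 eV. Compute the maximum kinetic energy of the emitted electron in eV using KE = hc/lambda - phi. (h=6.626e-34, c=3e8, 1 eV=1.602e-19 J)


E_photon = hc / lambda
= (6.626e-34)(3e8) / (145.3e-9)
= 1.3681e-18 J
= 8.5397 eV
KE = E_photon - phi
= 8.5397 - 3.45
= 5.0897 eV

5.0897


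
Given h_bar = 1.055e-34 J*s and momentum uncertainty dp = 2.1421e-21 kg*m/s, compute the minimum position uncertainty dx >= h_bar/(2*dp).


dx = h_bar / (2 * dp)
= 1.055e-34 / (2 * 2.1421e-21)
= 1.055e-34 / 4.2842e-21
= 2.4625e-14 m

2.4625e-14


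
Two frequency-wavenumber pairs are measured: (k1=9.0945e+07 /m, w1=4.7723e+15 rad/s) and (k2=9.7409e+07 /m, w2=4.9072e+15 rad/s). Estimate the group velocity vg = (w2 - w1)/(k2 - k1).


vg = (w2 - w1) / (k2 - k1)
= (4.9072e+15 - 4.7723e+15) / (9.7409e+07 - 9.0945e+07)
= 1.3490e+14 / 6.4640e+06
= 2.0869e+07 m/s

2.0869e+07


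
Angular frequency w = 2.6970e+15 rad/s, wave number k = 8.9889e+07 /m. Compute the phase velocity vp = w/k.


vp = w / k
= 2.6970e+15 / 8.9889e+07
= 3.0004e+07 m/s

3.0004e+07


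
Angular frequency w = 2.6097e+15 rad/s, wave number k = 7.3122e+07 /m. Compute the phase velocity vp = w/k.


vp = w / k
= 2.6097e+15 / 7.3122e+07
= 3.5690e+07 m/s

3.5690e+07


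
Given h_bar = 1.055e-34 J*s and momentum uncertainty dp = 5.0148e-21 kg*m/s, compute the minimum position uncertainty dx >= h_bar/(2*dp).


dx = h_bar / (2 * dp)
= 1.055e-34 / (2 * 5.0148e-21)
= 1.055e-34 / 1.0030e-20
= 1.0519e-14 m

1.0519e-14


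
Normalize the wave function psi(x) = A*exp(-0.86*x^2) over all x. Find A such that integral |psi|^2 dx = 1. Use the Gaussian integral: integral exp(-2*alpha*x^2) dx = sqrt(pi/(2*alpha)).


integral |psi|^2 dx = A^2 * sqrt(pi/(2*alpha)) = 1
A^2 = sqrt(2*alpha/pi)
= sqrt(2 * 0.86 / pi)
= 0.739928
A = sqrt(0.739928)
= 0.8602

0.8602


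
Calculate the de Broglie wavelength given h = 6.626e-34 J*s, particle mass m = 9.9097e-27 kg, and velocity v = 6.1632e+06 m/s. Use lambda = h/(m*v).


lambda = h / (m * v)
= 6.626e-34 / (9.9097e-27 * 6.1632e+06)
= 6.626e-34 / 6.1075e-20
= 1.0849e-14 m

1.0849e-14


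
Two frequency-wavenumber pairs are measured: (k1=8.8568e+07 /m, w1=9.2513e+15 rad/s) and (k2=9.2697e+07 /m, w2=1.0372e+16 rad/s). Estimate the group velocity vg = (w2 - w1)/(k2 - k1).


vg = (w2 - w1) / (k2 - k1)
= (1.0372e+16 - 9.2513e+15) / (9.2697e+07 - 8.8568e+07)
= 1.1207e+15 / 4.1290e+06
= 2.7142e+08 m/s

2.7142e+08


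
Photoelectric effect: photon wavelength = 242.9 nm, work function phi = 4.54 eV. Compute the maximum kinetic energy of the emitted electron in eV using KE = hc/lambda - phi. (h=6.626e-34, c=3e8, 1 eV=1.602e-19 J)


E_photon = hc / lambda
= (6.626e-34)(3e8) / (242.9e-9)
= 8.1836e-19 J
= 5.1084 eV
KE = E_photon - phi
= 5.1084 - 4.54
= 0.5684 eV

0.5684


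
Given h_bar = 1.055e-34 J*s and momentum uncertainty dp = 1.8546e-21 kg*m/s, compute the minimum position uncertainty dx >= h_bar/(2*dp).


dx = h_bar / (2 * dp)
= 1.055e-34 / (2 * 1.8546e-21)
= 1.055e-34 / 3.7092e-21
= 2.8443e-14 m

2.8443e-14


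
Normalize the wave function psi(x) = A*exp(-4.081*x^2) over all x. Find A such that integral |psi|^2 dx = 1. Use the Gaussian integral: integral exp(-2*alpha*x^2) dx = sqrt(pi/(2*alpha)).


integral |psi|^2 dx = A^2 * sqrt(pi/(2*alpha)) = 1
A^2 = sqrt(2*alpha/pi)
= sqrt(2 * 4.081 / pi)
= 1.611845
A = sqrt(1.611845)
= 1.2696

1.2696


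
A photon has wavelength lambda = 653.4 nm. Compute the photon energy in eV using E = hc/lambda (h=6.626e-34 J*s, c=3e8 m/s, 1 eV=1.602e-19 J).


E = hc / lambda
= (6.626e-34)(3e8) / (653.4e-9)
= 1.9878e-25 / 6.5340e-07
= 3.0422e-19 J
Converting to eV: 3.0422e-19 / 1.602e-19
= 1.899 eV

1.899


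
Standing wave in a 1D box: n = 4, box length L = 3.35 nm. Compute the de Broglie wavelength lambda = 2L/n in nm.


lambda = 2L / n
= 2 * 3.35 / 4
= 6.7 / 4
= 1.675 nm

1.675


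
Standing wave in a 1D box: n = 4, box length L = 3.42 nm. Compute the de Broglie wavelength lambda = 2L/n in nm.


lambda = 2L / n
= 2 * 3.42 / 4
= 6.84 / 4
= 1.71 nm

1.71


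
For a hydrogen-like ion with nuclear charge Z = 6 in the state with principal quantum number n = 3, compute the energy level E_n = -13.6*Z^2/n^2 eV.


E_n = -13.6 * Z^2 / n^2
= -13.6 * 6^2 / 3^2
= -13.6 * 36 / 9
= -54.4 eV

-54.4


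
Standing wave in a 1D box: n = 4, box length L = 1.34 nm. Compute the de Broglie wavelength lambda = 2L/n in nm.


lambda = 2L / n
= 2 * 1.34 / 4
= 2.68 / 4
= 0.67 nm

0.67


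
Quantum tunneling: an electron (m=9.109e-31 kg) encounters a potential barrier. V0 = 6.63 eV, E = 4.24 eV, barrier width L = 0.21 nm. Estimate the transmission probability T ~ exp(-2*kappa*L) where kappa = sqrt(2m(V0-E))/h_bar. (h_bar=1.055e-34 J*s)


V0 - E = 2.39 eV = 3.8288e-19 J
kappa = sqrt(2 * m * (V0-E)) / h_bar
= sqrt(2 * 9.109e-31 * 3.8288e-19) / 1.055e-34
= 7.9164e+09 /m
2*kappa*L = 2 * 7.9164e+09 * 0.21e-9
= 3.3249
T = exp(-3.3249) = 3.597645e-02

3.597645e-02


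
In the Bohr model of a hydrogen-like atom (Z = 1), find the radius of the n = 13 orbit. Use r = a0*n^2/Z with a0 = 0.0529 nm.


r = a0 * n^2 / Z
= 0.0529 * 13^2 / 1
= 0.0529 * 169 / 1
= 8.9401 nm

8.9401


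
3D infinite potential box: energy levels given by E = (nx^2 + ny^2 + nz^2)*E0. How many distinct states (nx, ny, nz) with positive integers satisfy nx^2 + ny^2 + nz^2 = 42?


Enumerate all (nx, ny, nz) with nx^2 + ny^2 + nz^2 = 42:
(1,4,5)
(1,5,4)
(4,1,5)
(4,5,1)
(5,1,4)
(5,4,1)
Total degeneracy = 6

6


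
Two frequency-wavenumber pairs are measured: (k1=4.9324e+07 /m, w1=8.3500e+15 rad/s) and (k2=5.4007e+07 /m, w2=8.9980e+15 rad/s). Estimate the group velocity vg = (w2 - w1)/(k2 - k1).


vg = (w2 - w1) / (k2 - k1)
= (8.9980e+15 - 8.3500e+15) / (5.4007e+07 - 4.9324e+07)
= 6.4800e+14 / 4.6830e+06
= 1.3837e+08 m/s

1.3837e+08


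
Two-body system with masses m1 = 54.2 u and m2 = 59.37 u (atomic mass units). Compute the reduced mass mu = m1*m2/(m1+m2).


mu = m1 * m2 / (m1 + m2)
= 54.2 * 59.37 / (54.2 + 59.37)
= 3217.854 / 113.57
= 28.3337 u

28.3337


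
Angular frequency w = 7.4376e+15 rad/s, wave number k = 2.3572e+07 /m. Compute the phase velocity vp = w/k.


vp = w / k
= 7.4376e+15 / 2.3572e+07
= 3.1553e+08 m/s

3.1553e+08


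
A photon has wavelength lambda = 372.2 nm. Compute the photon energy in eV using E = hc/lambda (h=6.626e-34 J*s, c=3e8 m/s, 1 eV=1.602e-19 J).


E = hc / lambda
= (6.626e-34)(3e8) / (372.2e-9)
= 1.9878e-25 / 3.7220e-07
= 5.3407e-19 J
Converting to eV: 5.3407e-19 / 1.602e-19
= 3.3338 eV

3.3338


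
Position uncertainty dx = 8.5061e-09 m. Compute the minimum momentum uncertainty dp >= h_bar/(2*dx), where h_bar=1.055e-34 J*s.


dp = h_bar / (2 * dx)
= 1.055e-34 / (2 * 8.5061e-09)
= 1.055e-34 / 1.7012e-08
= 6.2014e-27 kg*m/s

6.2014e-27


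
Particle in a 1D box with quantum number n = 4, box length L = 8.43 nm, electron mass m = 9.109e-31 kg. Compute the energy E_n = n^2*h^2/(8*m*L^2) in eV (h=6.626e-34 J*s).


E = n^2 * h^2 / (8 * m * L^2)
= 4^2 * (6.626e-34)^2 / (8 * 9.109e-31 * (8.43e-9)^2)
= 16 * 4.3904e-67 / (8 * 9.109e-31 * 7.1065e-17)
= 1.3565e-20 J
= 0.0847 eV

0.0847


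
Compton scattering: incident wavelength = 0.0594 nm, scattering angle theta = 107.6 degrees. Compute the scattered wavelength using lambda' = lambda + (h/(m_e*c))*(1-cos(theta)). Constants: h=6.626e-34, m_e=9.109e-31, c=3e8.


Compton wavelength: h/(m_e*c) = 2.4247e-12 m
d_lambda = 2.4247e-12 * (1 - cos(107.6 deg))
= 2.4247e-12 * 1.30237
= 3.1579e-12 m = 0.003158 nm
lambda' = 0.0594 + 0.003158
= 0.062558 nm

0.062558


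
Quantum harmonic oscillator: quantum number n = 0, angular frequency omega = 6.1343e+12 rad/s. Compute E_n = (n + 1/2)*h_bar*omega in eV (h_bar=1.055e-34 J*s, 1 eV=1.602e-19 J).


E = (n + 1/2) * h_bar * omega
= (0 + 0.5) * 1.055e-34 * 6.1343e+12
= 0.5 * 6.4717e-22
= 3.2358e-22 J
= 0.002 eV

0.002


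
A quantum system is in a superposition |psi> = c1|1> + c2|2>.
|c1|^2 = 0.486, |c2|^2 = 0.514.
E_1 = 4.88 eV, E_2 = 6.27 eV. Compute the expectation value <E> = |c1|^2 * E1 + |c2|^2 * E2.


<E> = |c1|^2 * E1 + |c2|^2 * E2
= 0.486 * 4.88 + 0.514 * 6.27
= 2.3717 + 3.2228
= 5.5945 eV

5.5945


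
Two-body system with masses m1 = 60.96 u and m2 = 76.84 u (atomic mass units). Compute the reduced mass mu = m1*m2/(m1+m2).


mu = m1 * m2 / (m1 + m2)
= 60.96 * 76.84 / (60.96 + 76.84)
= 4684.1664 / 137.8
= 33.9925 u

33.9925


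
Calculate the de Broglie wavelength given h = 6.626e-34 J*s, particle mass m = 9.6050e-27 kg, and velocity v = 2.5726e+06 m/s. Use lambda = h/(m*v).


lambda = h / (m * v)
= 6.626e-34 / (9.6050e-27 * 2.5726e+06)
= 6.626e-34 / 2.4710e-20
= 2.6815e-14 m

2.6815e-14


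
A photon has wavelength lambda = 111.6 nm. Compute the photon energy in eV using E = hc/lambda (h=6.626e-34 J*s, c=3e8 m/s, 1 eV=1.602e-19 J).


E = hc / lambda
= (6.626e-34)(3e8) / (111.6e-9)
= 1.9878e-25 / 1.1160e-07
= 1.7812e-18 J
Converting to eV: 1.7812e-18 / 1.602e-19
= 11.1185 eV

11.1185


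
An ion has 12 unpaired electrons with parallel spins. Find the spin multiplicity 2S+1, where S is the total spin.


Total spin S = N * (1/2) = 12 * 0.5 = 6.0
Spin multiplicity = 2S + 1
= 2 * 6.0 + 1
= 13

13


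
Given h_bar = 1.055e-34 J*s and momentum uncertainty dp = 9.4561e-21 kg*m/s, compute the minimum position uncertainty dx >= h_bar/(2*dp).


dx = h_bar / (2 * dp)
= 1.055e-34 / (2 * 9.4561e-21)
= 1.055e-34 / 1.8912e-20
= 5.5784e-15 m

5.5784e-15


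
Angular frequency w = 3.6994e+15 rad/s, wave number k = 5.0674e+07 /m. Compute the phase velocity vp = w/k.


vp = w / k
= 3.6994e+15 / 5.0674e+07
= 7.3004e+07 m/s

7.3004e+07


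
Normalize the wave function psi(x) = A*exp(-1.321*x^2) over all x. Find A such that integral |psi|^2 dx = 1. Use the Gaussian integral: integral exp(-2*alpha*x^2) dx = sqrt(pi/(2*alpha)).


integral |psi|^2 dx = A^2 * sqrt(pi/(2*alpha)) = 1
A^2 = sqrt(2*alpha/pi)
= sqrt(2 * 1.321 / pi)
= 0.917047
A = sqrt(0.917047)
= 0.9576

0.9576


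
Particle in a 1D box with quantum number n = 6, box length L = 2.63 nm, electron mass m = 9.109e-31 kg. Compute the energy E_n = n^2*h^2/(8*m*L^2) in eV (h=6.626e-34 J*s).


E = n^2 * h^2 / (8 * m * L^2)
= 6^2 * (6.626e-34)^2 / (8 * 9.109e-31 * (2.63e-9)^2)
= 36 * 4.3904e-67 / (8 * 9.109e-31 * 6.9169e-18)
= 3.1357e-19 J
= 1.9574 eV

1.9574


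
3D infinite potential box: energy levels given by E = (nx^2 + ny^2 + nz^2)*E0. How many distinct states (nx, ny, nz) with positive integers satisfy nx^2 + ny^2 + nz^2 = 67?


Enumerate all (nx, ny, nz) with nx^2 + ny^2 + nz^2 = 67:
(3,3,7)
(3,7,3)
(7,3,3)
Total degeneracy = 3

3


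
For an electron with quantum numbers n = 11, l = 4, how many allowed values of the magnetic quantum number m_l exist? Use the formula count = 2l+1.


m_l ranges from -l to +l in integer steps
So m_l goes from -4 to +4
Count = 2l + 1 = 2*4 + 1
= 9

9


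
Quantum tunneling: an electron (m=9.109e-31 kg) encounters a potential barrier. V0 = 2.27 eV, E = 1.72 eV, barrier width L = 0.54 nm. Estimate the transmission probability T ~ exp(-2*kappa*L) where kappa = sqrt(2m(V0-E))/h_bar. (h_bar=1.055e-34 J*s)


V0 - E = 0.55 eV = 8.8110e-20 J
kappa = sqrt(2 * m * (V0-E)) / h_bar
= sqrt(2 * 9.109e-31 * 8.8110e-20) / 1.055e-34
= 3.7976e+09 /m
2*kappa*L = 2 * 3.7976e+09 * 0.54e-9
= 4.1014
T = exp(-4.1014) = 1.654916e-02

1.654916e-02


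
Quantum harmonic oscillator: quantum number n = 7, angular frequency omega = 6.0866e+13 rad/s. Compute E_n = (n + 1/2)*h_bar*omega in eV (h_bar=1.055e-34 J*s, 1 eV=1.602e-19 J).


E = (n + 1/2) * h_bar * omega
= (7 + 0.5) * 1.055e-34 * 6.0866e+13
= 7.5 * 6.4214e-21
= 4.8160e-20 J
= 0.3006 eV

0.3006


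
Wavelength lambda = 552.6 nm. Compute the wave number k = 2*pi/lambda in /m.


k = 2 * pi / lambda
= 6.2832 / (552.6e-9)
= 6.2832 / 5.5260e-07
= 1.1370e+07 /m

1.1370e+07


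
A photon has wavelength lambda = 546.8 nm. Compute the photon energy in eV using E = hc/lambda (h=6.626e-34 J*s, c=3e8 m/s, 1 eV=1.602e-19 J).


E = hc / lambda
= (6.626e-34)(3e8) / (546.8e-9)
= 1.9878e-25 / 5.4680e-07
= 3.6353e-19 J
Converting to eV: 3.6353e-19 / 1.602e-19
= 2.2692 eV

2.2692


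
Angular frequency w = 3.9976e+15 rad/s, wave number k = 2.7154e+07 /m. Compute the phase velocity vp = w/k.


vp = w / k
= 3.9976e+15 / 2.7154e+07
= 1.4722e+08 m/s

1.4722e+08


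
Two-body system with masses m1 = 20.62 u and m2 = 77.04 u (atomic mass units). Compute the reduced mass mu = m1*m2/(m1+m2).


mu = m1 * m2 / (m1 + m2)
= 20.62 * 77.04 / (20.62 + 77.04)
= 1588.5648 / 97.66
= 16.2663 u

16.2663


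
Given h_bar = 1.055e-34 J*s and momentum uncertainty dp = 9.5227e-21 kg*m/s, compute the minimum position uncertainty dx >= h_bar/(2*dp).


dx = h_bar / (2 * dp)
= 1.055e-34 / (2 * 9.5227e-21)
= 1.055e-34 / 1.9045e-20
= 5.5394e-15 m

5.5394e-15


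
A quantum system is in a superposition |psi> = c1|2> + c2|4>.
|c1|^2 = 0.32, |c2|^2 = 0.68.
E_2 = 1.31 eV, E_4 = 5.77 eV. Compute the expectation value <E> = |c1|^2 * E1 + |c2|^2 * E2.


<E> = |c1|^2 * E1 + |c2|^2 * E2
= 0.32 * 1.31 + 0.68 * 5.77
= 0.4192 + 3.9236
= 4.3428 eV

4.3428


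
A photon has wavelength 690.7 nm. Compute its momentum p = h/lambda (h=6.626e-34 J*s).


p = h / lambda
= 6.626e-34 / (690.7e-9)
= 6.626e-34 / 6.9070e-07
= 9.5932e-28 kg*m/s

9.5932e-28


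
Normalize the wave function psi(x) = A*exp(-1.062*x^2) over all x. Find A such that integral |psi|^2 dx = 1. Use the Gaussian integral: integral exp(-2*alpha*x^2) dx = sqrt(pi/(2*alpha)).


integral |psi|^2 dx = A^2 * sqrt(pi/(2*alpha)) = 1
A^2 = sqrt(2*alpha/pi)
= sqrt(2 * 1.062 / pi)
= 0.822247
A = sqrt(0.822247)
= 0.9068

0.9068


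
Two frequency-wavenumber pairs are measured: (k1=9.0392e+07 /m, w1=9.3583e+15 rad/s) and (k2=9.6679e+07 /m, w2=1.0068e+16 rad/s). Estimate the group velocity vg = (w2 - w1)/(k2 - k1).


vg = (w2 - w1) / (k2 - k1)
= (1.0068e+16 - 9.3583e+15) / (9.6679e+07 - 9.0392e+07)
= 7.0970e+14 / 6.2870e+06
= 1.1288e+08 m/s

1.1288e+08


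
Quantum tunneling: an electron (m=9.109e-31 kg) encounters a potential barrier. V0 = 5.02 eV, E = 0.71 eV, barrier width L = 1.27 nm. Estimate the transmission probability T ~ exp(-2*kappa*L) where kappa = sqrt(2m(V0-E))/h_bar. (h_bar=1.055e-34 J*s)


V0 - E = 4.31 eV = 6.9046e-19 J
kappa = sqrt(2 * m * (V0-E)) / h_bar
= sqrt(2 * 9.109e-31 * 6.9046e-19) / 1.055e-34
= 1.0631e+10 /m
2*kappa*L = 2 * 1.0631e+10 * 1.27e-9
= 27.0023
T = exp(-27.0023) = 1.875125e-12

1.875125e-12


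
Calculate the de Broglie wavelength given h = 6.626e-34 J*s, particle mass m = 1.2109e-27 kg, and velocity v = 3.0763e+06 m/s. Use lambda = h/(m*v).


lambda = h / (m * v)
= 6.626e-34 / (1.2109e-27 * 3.0763e+06)
= 6.626e-34 / 3.7251e-21
= 1.7787e-13 m

1.7787e-13


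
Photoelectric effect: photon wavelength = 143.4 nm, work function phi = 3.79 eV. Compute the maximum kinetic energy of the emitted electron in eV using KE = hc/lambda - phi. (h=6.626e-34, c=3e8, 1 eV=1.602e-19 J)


E_photon = hc / lambda
= (6.626e-34)(3e8) / (143.4e-9)
= 1.3862e-18 J
= 8.6529 eV
KE = E_photon - phi
= 8.6529 - 3.79
= 4.8629 eV

4.8629


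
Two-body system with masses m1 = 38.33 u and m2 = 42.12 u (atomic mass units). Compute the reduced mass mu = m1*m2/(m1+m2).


mu = m1 * m2 / (m1 + m2)
= 38.33 * 42.12 / (38.33 + 42.12)
= 1614.4596 / 80.45
= 20.0679 u

20.0679


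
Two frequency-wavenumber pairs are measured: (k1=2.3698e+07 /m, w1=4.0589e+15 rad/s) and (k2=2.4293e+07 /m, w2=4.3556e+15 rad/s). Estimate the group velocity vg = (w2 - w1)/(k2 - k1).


vg = (w2 - w1) / (k2 - k1)
= (4.3556e+15 - 4.0589e+15) / (2.4293e+07 - 2.3698e+07)
= 2.9670e+14 / 5.9500e+05
= 4.9866e+08 m/s

4.9866e+08


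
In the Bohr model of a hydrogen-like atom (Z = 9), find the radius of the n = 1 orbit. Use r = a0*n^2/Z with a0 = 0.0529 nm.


r = a0 * n^2 / Z
= 0.0529 * 1^2 / 9
= 0.0529 * 1 / 9
= 0.0059 nm

0.0059


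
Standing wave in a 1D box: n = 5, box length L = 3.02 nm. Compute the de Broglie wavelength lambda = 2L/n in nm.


lambda = 2L / n
= 2 * 3.02 / 5
= 6.04 / 5
= 1.208 nm

1.208


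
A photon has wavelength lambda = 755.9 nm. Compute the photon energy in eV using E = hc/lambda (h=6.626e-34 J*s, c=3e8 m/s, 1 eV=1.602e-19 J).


E = hc / lambda
= (6.626e-34)(3e8) / (755.9e-9)
= 1.9878e-25 / 7.5590e-07
= 2.6297e-19 J
Converting to eV: 2.6297e-19 / 1.602e-19
= 1.6415 eV

1.6415


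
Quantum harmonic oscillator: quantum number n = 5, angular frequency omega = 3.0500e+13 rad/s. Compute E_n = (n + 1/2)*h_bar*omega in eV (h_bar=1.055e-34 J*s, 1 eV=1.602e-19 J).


E = (n + 1/2) * h_bar * omega
= (5 + 0.5) * 1.055e-34 * 3.0500e+13
= 5.5 * 3.2177e-21
= 1.7698e-20 J
= 0.1105 eV

0.1105


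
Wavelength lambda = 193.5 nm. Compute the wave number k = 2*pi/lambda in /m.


k = 2 * pi / lambda
= 6.2832 / (193.5e-9)
= 6.2832 / 1.9350e-07
= 3.2471e+07 /m

3.2471e+07


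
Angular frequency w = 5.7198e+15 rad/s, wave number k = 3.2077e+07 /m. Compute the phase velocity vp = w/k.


vp = w / k
= 5.7198e+15 / 3.2077e+07
= 1.7831e+08 m/s

1.7831e+08


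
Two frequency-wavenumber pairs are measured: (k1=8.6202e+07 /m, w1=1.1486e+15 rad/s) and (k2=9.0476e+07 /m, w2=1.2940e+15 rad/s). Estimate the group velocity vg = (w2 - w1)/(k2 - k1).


vg = (w2 - w1) / (k2 - k1)
= (1.2940e+15 - 1.1486e+15) / (9.0476e+07 - 8.6202e+07)
= 1.4540e+14 / 4.2740e+06
= 3.4020e+07 m/s

3.4020e+07


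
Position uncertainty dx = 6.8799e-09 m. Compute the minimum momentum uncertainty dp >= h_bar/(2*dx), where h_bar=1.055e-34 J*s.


dp = h_bar / (2 * dx)
= 1.055e-34 / (2 * 6.8799e-09)
= 1.055e-34 / 1.3760e-08
= 7.6673e-27 kg*m/s

7.6673e-27


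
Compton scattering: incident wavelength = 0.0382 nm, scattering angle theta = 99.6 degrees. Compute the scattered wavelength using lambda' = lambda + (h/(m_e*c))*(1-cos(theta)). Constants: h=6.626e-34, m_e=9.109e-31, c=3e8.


Compton wavelength: h/(m_e*c) = 2.4247e-12 m
d_lambda = 2.4247e-12 * (1 - cos(99.6 deg))
= 2.4247e-12 * 1.166769
= 2.8291e-12 m = 0.002829 nm
lambda' = 0.0382 + 0.002829
= 0.041029 nm

0.041029


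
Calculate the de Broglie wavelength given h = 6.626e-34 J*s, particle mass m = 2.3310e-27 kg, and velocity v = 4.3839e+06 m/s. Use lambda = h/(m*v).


lambda = h / (m * v)
= 6.626e-34 / (2.3310e-27 * 4.3839e+06)
= 6.626e-34 / 1.0219e-20
= 6.4841e-14 m

6.4841e-14


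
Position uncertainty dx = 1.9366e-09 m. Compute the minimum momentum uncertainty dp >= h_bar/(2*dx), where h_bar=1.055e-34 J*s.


dp = h_bar / (2 * dx)
= 1.055e-34 / (2 * 1.9366e-09)
= 1.055e-34 / 3.8732e-09
= 2.7238e-26 kg*m/s

2.7238e-26


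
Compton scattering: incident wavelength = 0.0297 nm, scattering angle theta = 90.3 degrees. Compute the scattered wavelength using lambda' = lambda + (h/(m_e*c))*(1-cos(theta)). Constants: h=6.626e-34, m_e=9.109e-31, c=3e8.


Compton wavelength: h/(m_e*c) = 2.4247e-12 m
d_lambda = 2.4247e-12 * (1 - cos(90.3 deg))
= 2.4247e-12 * 1.005236
= 2.4374e-12 m = 0.002437 nm
lambda' = 0.0297 + 0.002437
= 0.032137 nm

0.032137


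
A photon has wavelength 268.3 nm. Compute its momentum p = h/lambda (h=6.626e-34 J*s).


p = h / lambda
= 6.626e-34 / (268.3e-9)
= 6.626e-34 / 2.6830e-07
= 2.4696e-27 kg*m/s

2.4696e-27


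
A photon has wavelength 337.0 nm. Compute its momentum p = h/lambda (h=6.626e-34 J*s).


p = h / lambda
= 6.626e-34 / (337.0e-9)
= 6.626e-34 / 3.3700e-07
= 1.9662e-27 kg*m/s

1.9662e-27


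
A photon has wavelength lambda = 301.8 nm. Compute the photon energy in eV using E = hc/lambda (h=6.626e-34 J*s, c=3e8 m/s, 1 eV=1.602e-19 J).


E = hc / lambda
= (6.626e-34)(3e8) / (301.8e-9)
= 1.9878e-25 / 3.0180e-07
= 6.5865e-19 J
Converting to eV: 6.5865e-19 / 1.602e-19
= 4.1114 eV

4.1114


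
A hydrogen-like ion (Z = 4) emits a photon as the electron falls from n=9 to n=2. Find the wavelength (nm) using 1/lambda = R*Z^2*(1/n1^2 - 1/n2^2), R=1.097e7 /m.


1/lambda = R * Z^2 * (1/n1^2 - 1/n2^2)
= 1.097e7 * 4^2 * (1/2^2 - 1/9^2)
= 1.097e7 * 16 * (0.25 - 0.012346)
= 4.1713e+07 /m
lambda = 1 / 4.1713e+07
= 23.9733 nm

23.9733


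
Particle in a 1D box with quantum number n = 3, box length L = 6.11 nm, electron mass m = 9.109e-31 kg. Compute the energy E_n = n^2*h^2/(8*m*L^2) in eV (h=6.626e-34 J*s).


E = n^2 * h^2 / (8 * m * L^2)
= 3^2 * (6.626e-34)^2 / (8 * 9.109e-31 * (6.11e-9)^2)
= 9 * 4.3904e-67 / (8 * 9.109e-31 * 3.7332e-17)
= 1.4525e-20 J
= 0.0907 eV

0.0907


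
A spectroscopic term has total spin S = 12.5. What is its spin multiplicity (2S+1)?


Spin multiplicity = 2S + 1
= 2 * 12.5 + 1
= 25.0 + 1
= 26

26


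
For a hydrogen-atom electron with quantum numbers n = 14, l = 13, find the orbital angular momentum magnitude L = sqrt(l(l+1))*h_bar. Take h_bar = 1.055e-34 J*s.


L = sqrt(l*(l+1)) * h_bar
= sqrt(13 * 14) * 1.055e-34
= sqrt(182) * 1.055e-34
= 13.4907 * 1.055e-34
= 1.4233e-33 J*s

1.4233e-33


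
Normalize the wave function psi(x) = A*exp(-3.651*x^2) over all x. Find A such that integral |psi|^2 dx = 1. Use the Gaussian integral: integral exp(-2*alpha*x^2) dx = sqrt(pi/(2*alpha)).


integral |psi|^2 dx = A^2 * sqrt(pi/(2*alpha)) = 1
A^2 = sqrt(2*alpha/pi)
= sqrt(2 * 3.651 / pi)
= 1.524565
A = sqrt(1.524565)
= 1.2347

1.2347


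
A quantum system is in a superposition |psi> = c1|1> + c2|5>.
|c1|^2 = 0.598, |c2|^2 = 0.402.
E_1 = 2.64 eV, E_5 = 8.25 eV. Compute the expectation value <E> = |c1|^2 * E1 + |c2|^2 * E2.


<E> = |c1|^2 * E1 + |c2|^2 * E2
= 0.598 * 2.64 + 0.402 * 8.25
= 1.5787 + 3.3165
= 4.8952 eV

4.8952


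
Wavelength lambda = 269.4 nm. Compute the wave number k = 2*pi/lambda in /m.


k = 2 * pi / lambda
= 6.2832 / (269.4e-9)
= 6.2832 / 2.6940e-07
= 2.3323e+07 /m

2.3323e+07


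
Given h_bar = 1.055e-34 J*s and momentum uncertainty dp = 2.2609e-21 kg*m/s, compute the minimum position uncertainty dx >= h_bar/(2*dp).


dx = h_bar / (2 * dp)
= 1.055e-34 / (2 * 2.2609e-21)
= 1.055e-34 / 4.5218e-21
= 2.3331e-14 m

2.3331e-14


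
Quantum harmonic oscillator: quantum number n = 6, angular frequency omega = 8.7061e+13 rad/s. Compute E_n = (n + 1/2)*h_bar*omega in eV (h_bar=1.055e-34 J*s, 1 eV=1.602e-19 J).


E = (n + 1/2) * h_bar * omega
= (6 + 0.5) * 1.055e-34 * 8.7061e+13
= 6.5 * 9.1849e-21
= 5.9702e-20 J
= 0.3727 eV

0.3727


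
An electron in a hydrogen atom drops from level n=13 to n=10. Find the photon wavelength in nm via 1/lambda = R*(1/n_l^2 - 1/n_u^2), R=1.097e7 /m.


1/lambda = R * (1/n_l^2 - 1/n_u^2)
= 1.097e7 * (1/10^2 - 1/13^2)
= 1.097e7 * (0.01 - 0.005917)
= 1.097e7 * 0.004083
= 4.4789e+04 /m
lambda = 1 / 4.4789e+04 = 22327.0316 nm

22327.0316


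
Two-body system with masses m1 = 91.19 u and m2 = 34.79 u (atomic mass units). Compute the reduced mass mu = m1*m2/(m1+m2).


mu = m1 * m2 / (m1 + m2)
= 91.19 * 34.79 / (91.19 + 34.79)
= 3172.5001 / 125.98
= 25.1826 u

25.1826


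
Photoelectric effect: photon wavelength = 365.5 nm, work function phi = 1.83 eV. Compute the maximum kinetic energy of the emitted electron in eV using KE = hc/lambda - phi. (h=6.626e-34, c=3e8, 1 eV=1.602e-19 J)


E_photon = hc / lambda
= (6.626e-34)(3e8) / (365.5e-9)
= 5.4386e-19 J
= 3.3949 eV
KE = E_photon - phi
= 3.3949 - 1.83
= 1.5649 eV

1.5649


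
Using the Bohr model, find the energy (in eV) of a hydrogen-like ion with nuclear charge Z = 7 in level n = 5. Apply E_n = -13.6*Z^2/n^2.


E_n = -13.6 * Z^2 / n^2
= -13.6 * 7^2 / 5^2
= -13.6 * 49 / 25
= -26.656 eV

-26.656


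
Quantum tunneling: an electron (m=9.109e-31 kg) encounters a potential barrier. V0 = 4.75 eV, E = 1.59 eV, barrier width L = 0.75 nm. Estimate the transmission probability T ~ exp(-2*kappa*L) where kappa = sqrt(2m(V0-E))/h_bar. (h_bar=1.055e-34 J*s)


V0 - E = 3.16 eV = 5.0623e-19 J
kappa = sqrt(2 * m * (V0-E)) / h_bar
= sqrt(2 * 9.109e-31 * 5.0623e-19) / 1.055e-34
= 9.1028e+09 /m
2*kappa*L = 2 * 9.1028e+09 * 0.75e-9
= 13.6541
T = exp(-13.6541) = 1.175135e-06

1.175135e-06


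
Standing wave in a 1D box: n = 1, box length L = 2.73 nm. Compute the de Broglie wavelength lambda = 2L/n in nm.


lambda = 2L / n
= 2 * 2.73 / 1
= 5.46 / 1
= 5.46 nm

5.46


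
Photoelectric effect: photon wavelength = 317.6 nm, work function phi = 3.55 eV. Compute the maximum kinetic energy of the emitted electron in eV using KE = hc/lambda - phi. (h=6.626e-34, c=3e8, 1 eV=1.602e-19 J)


E_photon = hc / lambda
= (6.626e-34)(3e8) / (317.6e-9)
= 6.2588e-19 J
= 3.9069 eV
KE = E_photon - phi
= 3.9069 - 3.55
= 0.3569 eV

0.3569


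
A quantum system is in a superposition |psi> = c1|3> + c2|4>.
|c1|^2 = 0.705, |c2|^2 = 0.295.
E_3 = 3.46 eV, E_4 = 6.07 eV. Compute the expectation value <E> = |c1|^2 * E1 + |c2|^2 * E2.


<E> = |c1|^2 * E1 + |c2|^2 * E2
= 0.705 * 3.46 + 0.295 * 6.07
= 2.4393 + 1.7907
= 4.2299 eV

4.2299


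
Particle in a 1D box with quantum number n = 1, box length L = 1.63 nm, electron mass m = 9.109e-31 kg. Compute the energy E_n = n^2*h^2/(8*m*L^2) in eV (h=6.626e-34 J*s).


E = n^2 * h^2 / (8 * m * L^2)
= 1^2 * (6.626e-34)^2 / (8 * 9.109e-31 * (1.63e-9)^2)
= 1 * 4.3904e-67 / (8 * 9.109e-31 * 2.6569e-18)
= 2.2676e-20 J
= 0.1415 eV

0.1415


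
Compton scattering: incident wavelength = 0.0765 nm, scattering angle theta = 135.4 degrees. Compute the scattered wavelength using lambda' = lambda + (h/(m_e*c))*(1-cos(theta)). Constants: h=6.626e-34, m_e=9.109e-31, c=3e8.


Compton wavelength: h/(m_e*c) = 2.4247e-12 m
d_lambda = 2.4247e-12 * (1 - cos(135.4 deg))
= 2.4247e-12 * 1.712026
= 4.1512e-12 m = 0.004151 nm
lambda' = 0.0765 + 0.004151
= 0.080651 nm

0.080651


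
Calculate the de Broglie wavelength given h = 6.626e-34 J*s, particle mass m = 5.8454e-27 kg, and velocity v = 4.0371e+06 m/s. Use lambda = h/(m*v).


lambda = h / (m * v)
= 6.626e-34 / (5.8454e-27 * 4.0371e+06)
= 6.626e-34 / 2.3598e-20
= 2.8078e-14 m

2.8078e-14


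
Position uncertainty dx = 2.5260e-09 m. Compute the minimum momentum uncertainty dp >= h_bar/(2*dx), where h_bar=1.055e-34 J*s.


dp = h_bar / (2 * dx)
= 1.055e-34 / (2 * 2.5260e-09)
= 1.055e-34 / 5.0520e-09
= 2.0883e-26 kg*m/s

2.0883e-26


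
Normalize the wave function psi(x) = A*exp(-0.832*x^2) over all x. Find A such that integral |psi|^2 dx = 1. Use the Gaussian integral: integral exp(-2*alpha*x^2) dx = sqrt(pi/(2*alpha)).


integral |psi|^2 dx = A^2 * sqrt(pi/(2*alpha)) = 1
A^2 = sqrt(2*alpha/pi)
= sqrt(2 * 0.832 / pi)
= 0.727783
A = sqrt(0.727783)
= 0.8531

0.8531


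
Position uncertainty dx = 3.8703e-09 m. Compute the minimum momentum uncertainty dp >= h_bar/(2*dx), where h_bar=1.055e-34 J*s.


dp = h_bar / (2 * dx)
= 1.055e-34 / (2 * 3.8703e-09)
= 1.055e-34 / 7.7406e-09
= 1.3629e-26 kg*m/s

1.3629e-26


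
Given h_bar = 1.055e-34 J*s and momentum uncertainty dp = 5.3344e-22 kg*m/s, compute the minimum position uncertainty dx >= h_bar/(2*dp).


dx = h_bar / (2 * dp)
= 1.055e-34 / (2 * 5.3344e-22)
= 1.055e-34 / 1.0669e-21
= 9.8886e-14 m

9.8886e-14


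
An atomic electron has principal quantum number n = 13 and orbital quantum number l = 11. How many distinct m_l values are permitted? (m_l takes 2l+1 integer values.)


m_l ranges from -l to +l in integer steps
So m_l goes from -11 to +11
Count = 2l + 1 = 2*11 + 1
= 23

23


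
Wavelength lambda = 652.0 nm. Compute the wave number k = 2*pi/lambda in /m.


k = 2 * pi / lambda
= 6.2832 / (652.0e-9)
= 6.2832 / 6.5200e-07
= 9.6368e+06 /m

9.6368e+06


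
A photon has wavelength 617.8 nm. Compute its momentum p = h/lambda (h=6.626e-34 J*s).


p = h / lambda
= 6.626e-34 / (617.8e-9)
= 6.626e-34 / 6.1780e-07
= 1.0725e-27 kg*m/s

1.0725e-27


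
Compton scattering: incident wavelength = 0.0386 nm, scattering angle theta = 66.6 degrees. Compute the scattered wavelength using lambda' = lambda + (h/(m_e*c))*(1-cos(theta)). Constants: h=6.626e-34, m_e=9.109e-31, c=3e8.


Compton wavelength: h/(m_e*c) = 2.4247e-12 m
d_lambda = 2.4247e-12 * (1 - cos(66.6 deg))
= 2.4247e-12 * 0.602852
= 1.4617e-12 m = 0.001462 nm
lambda' = 0.0386 + 0.001462
= 0.040062 nm

0.040062


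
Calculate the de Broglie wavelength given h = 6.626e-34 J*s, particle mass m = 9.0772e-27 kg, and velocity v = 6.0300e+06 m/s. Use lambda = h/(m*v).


lambda = h / (m * v)
= 6.626e-34 / (9.0772e-27 * 6.0300e+06)
= 6.626e-34 / 5.4736e-20
= 1.2105e-14 m

1.2105e-14


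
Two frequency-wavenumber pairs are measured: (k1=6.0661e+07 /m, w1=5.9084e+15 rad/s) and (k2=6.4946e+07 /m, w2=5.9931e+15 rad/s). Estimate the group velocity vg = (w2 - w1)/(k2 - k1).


vg = (w2 - w1) / (k2 - k1)
= (5.9931e+15 - 5.9084e+15) / (6.4946e+07 - 6.0661e+07)
= 8.4700e+13 / 4.2850e+06
= 1.9767e+07 m/s

1.9767e+07


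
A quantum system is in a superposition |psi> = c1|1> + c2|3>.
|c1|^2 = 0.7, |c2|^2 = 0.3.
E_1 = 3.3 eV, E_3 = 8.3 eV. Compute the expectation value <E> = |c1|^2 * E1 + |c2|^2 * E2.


<E> = |c1|^2 * E1 + |c2|^2 * E2
= 0.7 * 3.3 + 0.3 * 8.3
= 2.31 + 2.49
= 4.8 eV

4.8
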